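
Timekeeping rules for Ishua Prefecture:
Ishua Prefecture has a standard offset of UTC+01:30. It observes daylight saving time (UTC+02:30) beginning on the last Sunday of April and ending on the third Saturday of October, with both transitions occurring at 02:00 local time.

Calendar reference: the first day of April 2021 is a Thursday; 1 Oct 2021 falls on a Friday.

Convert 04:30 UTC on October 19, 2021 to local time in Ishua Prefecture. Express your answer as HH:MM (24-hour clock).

06:00

1 April 2021 is a Thursday, so Sundays fall on 4, 11, 18, 25; the last is April 25.
1 October 2021 is a Friday, so the first Saturday is October 2 and the third is October 16.
At the standard offset (UTC+01:30), 04:30 UTC + 1h30m = 06:00 Ishua Prefecture standard time.
Daylight saving runs 25 April – 16 October; the standard-time date in Ishua Prefecture, October 19, 2021, is outside that window, so Ishua Prefecture is on standard time at UTC+01:30.
04:30 UTC + 1h30m = 06:00 local.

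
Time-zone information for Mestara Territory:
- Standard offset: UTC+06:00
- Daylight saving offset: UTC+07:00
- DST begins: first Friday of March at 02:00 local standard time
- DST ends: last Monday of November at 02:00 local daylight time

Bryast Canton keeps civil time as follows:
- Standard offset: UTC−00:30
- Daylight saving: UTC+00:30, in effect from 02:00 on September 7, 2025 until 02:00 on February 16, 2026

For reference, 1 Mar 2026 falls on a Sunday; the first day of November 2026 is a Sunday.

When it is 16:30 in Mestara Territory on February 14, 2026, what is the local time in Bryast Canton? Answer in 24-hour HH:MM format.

1 March 2026 is a Sunday, so the first Friday is March 6.
1 November 2026 is a Sunday, so Mondays fall on 2, 9, 16, 23, 30; the last is November 30.
February 14, 2026 does not fall between 6 March and 30 November, so daylight saving is not in effect and Mestara Territory is at UTC+06:00.
16:30 Mestara Territory − 6h = 10:30 UTC.
At the standard offset (UTC−00:30), 10:30 UTC − 0h30m = 10:00 Bryast Canton standard time.
The standard-time date in Bryast Canton, February 14, 2026, lies within the daylight-saving period (7 September 2025 – 16 February 2026), so Bryast Canton is on daylight time, UTC+00:30.
10:30 UTC + 0h30m = 11:00 Bryast Canton.

11:00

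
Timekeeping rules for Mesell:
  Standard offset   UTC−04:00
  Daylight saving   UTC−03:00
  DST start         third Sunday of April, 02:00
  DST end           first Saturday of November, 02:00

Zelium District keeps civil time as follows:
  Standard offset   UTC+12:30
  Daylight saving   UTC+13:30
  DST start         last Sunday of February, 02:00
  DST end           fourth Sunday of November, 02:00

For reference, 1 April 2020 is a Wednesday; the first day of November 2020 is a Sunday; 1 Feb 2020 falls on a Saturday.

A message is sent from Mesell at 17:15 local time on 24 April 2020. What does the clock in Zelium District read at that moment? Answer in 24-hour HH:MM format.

1 April 2020 is a Wednesday, so the first Sunday is April 5 and the third is April 19.
1 November 2020 is a Sunday, so the first Saturday is November 7.
Daylight saving runs 19 April – 7 November; 24 April 2020 is inside that window, so Mesell is at UTC−03:00.
17:15 Mesell + 3h = 20:15 UTC.
1 February 2020 is a Saturday, so Sundays fall on 2, 9, 16, 23; the last is February 23.
1 November 2020 is a Sunday, so the first Sunday is November 1 and the fourth is November 22.
At the standard offset (UTC+12:30), 20:15 UTC + 12h30m = 08:45 Zelium District standard time (rolling into the next day, 25 April 2020).
The standard-time date in Zelium District, 25 April 2020, lies within the daylight-saving period (23 February – 22 November), so Zelium District is on daylight time, UTC+13:30.
20:15 UTC + 13h30m = 09:45 Zelium District (rolling into the next day, 25 April 2020).

09:45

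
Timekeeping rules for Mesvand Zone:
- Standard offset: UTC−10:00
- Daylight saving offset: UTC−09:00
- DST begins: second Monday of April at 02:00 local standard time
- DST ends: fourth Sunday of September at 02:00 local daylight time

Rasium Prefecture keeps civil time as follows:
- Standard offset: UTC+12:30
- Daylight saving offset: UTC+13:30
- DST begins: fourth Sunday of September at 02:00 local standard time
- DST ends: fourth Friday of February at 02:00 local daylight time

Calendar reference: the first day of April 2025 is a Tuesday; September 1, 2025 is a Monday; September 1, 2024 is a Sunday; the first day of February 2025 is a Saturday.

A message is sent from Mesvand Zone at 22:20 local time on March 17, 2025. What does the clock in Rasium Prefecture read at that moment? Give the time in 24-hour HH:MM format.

1 April 2025 is a Tuesday, so the first Monday is April 7 and the second is April 14.
1 September 2025 is a Monday, so the first Sunday is September 7 and the fourth is September 28.
Daylight saving runs 14 April – 28 September; March 17, 2025 is outside that window, so Mesvand Zone is on standard time at UTC−10:00.
22:20 Mesvand Zone + 10h = 08:20 UTC (rolling into the next day, 18 March 2025).
1 September 2024 is a Sunday, so the first Sunday is September 1 and the fourth is September 22.
1 February 2025 is a Saturday, so the first Friday is February 7 and the fourth is February 28.
At the standard offset (UTC+12:30), 08:20 UTC + 12h30m = 20:50 Rasium Prefecture standard time.
The standard-time date in Rasium Prefecture, March 18, 2025, is outside the daylight-saving period (22 September 2024 – 28 February 2025), so Rasium Prefecture is on standard time, UTC+12:30.
08:20 UTC + 12h30m = 20:50 Rasium Prefecture.

20:50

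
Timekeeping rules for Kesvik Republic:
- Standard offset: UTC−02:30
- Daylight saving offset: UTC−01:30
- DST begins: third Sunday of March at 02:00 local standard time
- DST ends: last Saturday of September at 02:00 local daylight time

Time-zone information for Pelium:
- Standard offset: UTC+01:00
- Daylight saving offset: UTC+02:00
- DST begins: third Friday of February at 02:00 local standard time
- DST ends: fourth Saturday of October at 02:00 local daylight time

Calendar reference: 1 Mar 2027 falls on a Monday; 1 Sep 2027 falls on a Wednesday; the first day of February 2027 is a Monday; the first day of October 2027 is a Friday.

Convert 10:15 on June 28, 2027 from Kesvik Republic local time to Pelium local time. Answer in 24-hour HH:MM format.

1 March 2027 is a Monday, so the first Sunday is March 7 and the third is March 21.
1 September 2027 is a Wednesday, so Saturdays fall on 4, 11, 18, 25; the last is September 25.
June 28, 2027 falls between 21 March and 25 September, so daylight saving is in effect and Kesvik Republic is at UTC−01:30.
10:15 Kesvik Republic + 1h30m = 11:45 UTC.
1 February 2027 is a Monday, so the first Friday is February 5 and the third is February 19.
1 October 2027 is a Friday, so the first Saturday is October 2 and the fourth is October 23.
At the standard offset (UTC+01:00), 11:45 UTC + 1h = 12:45 Pelium standard time.
The standard-time date in Pelium, June 28, 2027, lies within the daylight-saving period (19 February – 23 October), so Pelium is on daylight time, UTC+02:00.
11:45 UTC + 2h = 13:45 Pelium.

13:45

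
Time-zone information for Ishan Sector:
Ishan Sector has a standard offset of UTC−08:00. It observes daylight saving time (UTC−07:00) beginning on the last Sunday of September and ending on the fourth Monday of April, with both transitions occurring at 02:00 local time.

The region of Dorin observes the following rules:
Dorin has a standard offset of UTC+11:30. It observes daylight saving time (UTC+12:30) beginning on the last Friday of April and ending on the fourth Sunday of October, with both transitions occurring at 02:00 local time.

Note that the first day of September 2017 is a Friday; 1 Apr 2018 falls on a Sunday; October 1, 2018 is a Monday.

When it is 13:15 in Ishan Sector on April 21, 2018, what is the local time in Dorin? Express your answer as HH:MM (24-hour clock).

07:45

1 September 2017 is a Friday, so Sundays fall on 3, 10, 17, 24; the last is September 24.
1 April 2018 is a Sunday, so the first Monday is April 2 and the fourth is April 23.
April 21, 2018 lies within the daylight-saving period (24 September 2017 – 23 April 2018), so Ishan Sector is on daylight time, UTC−07:00.
13:15 Ishan Sector + 7h = 20:15 UTC.
1 April 2018 is a Sunday, so Fridays fall on 6, 13, 20, 27; the last is April 27.
1 October 2018 is a Monday, so the first Sunday is October 7 and the fourth is October 28.
At the standard offset (UTC+11:30), 20:15 UTC + 11h30m = 07:45 Dorin standard time (rolling into the next day, 22 April 2018).
The standard-time date in Dorin, April 22, 2018, is outside the daylight-saving period (27 April – 28 October), so Dorin is on standard time, UTC+11:30.
20:15 UTC + 11h30m = 07:45 Dorin (rolling into the next day, 22 April 2018).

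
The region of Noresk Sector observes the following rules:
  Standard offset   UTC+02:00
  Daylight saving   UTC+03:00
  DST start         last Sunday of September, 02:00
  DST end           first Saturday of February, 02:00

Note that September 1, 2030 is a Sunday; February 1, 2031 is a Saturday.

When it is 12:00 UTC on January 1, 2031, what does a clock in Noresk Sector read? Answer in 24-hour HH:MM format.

15:00

1 September 2030 is a Sunday, so Sundays fall on 1, 8, 15, 22, 29; the last is September 29.
1 February 2031 is a Saturday, so the first Saturday is February 1.
At the standard offset (UTC+02:00), 12:00 UTC + 2h = 14:00 Noresk Sector standard time.
Daylight saving runs 29 September 2030 – 1 February 2031; the standard-time date in Noresk Sector, January 1, 2031, is inside that window, so Noresk Sector is at UTC+03:00.
12:00 UTC + 3h = 15:00 local.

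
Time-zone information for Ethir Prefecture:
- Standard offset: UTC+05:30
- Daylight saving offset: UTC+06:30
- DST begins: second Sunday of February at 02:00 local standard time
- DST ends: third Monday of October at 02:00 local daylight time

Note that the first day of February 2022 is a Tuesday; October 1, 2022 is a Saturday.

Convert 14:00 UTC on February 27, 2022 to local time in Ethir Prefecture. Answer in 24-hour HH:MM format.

1 February 2022 is a Tuesday, so the first Sunday is February 6 and the second is February 13.
1 October 2022 is a Saturday, so the first Monday is October 3 and the third is October 17.
At the standard offset (UTC+05:30), 14:00 UTC + 5h30m = 19:30 Ethir Prefecture standard time.
Daylight saving runs 13 February – 17 October; the standard-time date in Ethir Prefecture, February 27, 2022, is inside that window, so Ethir Prefecture is at UTC+06:30.
14:00 UTC + 6h30m = 20:30 local.

20:30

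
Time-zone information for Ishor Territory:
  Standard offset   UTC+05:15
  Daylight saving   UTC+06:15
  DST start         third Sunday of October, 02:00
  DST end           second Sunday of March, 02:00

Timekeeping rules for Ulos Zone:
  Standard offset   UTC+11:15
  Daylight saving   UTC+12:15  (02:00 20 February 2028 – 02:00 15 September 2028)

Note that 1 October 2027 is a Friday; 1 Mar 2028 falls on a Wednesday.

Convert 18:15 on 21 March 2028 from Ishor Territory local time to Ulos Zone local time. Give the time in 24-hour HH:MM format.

1 October 2027 is a Friday, so the first Sunday is October 3 and the third is October 17.
1 March 2028 is a Wednesday, so the first Sunday is March 5 and the second is March 12.
21 March 2028 is outside the daylight-saving period (17 October 2027 – 12 March 2028), so Ishor Territory is on standard time, UTC+05:15.
18:15 Ishor Territory − 5h15m = 13:00 UTC.
At the standard offset (UTC+11:15), 13:00 UTC + 11h15m = 00:15 Ulos Zone standard time (rolling into the next day, 22 March 2028).
The standard-time date in Ulos Zone, 22 March 2028, lies within the daylight-saving period (20 February – 15 September), so Ulos Zone is on daylight time, UTC+12:15.
13:00 UTC + 12h15m = 01:15 Ulos Zone (rolling into the next day, 22 March 2028).

01:15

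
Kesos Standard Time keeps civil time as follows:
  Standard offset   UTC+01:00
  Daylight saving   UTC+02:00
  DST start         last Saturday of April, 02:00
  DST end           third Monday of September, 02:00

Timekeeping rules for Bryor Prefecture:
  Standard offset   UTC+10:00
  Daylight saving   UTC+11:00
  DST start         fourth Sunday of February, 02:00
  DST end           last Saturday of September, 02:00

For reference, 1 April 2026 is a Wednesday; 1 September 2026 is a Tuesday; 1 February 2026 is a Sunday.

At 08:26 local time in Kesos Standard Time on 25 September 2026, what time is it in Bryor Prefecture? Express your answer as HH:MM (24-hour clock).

1 April 2026 is a Wednesday, so Saturdays fall on 4, 11, 18, 25; the last is April 25.
1 September 2026 is a Tuesday, so the first Monday is September 7 and the third is September 21.
25 September 2026 does not fall between 25 April and 21 September, so daylight saving is not in effect and Kesos Standard Time is at UTC+01:00.
08:26 Kesos Standard Time − 1h = 07:26 UTC.
1 February 2026 is a Sunday, so the first Sunday is February 1 and the fourth is February 22.
1 September 2026 is a Tuesday, so Saturdays fall on 5, 12, 19, 26; the last is September 26.
At the standard offset (UTC+10:00), 07:26 UTC + 10h = 17:26 Bryor Prefecture standard time.
The standard-time date in Bryor Prefecture, 25 September 2026, falls between 22 February and 26 September, so daylight saving is in effect and Bryor Prefecture is at UTC+11:00.
07:26 UTC + 11h = 18:26 Bryor Prefecture.

18:26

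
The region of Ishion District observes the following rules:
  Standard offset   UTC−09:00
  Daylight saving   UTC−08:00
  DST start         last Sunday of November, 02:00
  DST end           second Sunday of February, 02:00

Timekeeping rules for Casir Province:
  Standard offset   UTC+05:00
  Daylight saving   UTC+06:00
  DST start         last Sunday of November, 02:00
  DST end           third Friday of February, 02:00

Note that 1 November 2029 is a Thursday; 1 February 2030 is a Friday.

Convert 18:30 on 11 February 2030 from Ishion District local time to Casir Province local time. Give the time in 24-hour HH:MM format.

1 November 2029 is a Thursday, so Sundays fall on 4, 11, 18, 25; the last is November 25.
1 February 2030 is a Friday, so the first Sunday is February 3 and the second is February 10.
11 February 2030 does not fall between 25 November 2029 and 10 February 2030, so daylight saving is not in effect and Ishion District is at UTC−09:00.
18:30 Ishion District + 9h = 03:30 UTC (rolling into the next day, 12 February 2030).
1 November 2029 is a Thursday, so Sundays fall on 4, 11, 18, 25; the last is November 25.
1 February 2030 is a Friday, so the first Friday is February 1 and the third is February 15.
At the standard offset (UTC+05:00), 03:30 UTC + 5h = 08:30 Casir Province standard time.
Daylight saving runs 25 November 2029 – 15 February 2030; the standard-time date in Casir Province, 12 February 2030, is inside that window, so Casir Province is at UTC+06:00.
03:30 UTC + 6h = 09:30 Casir Province.

09:30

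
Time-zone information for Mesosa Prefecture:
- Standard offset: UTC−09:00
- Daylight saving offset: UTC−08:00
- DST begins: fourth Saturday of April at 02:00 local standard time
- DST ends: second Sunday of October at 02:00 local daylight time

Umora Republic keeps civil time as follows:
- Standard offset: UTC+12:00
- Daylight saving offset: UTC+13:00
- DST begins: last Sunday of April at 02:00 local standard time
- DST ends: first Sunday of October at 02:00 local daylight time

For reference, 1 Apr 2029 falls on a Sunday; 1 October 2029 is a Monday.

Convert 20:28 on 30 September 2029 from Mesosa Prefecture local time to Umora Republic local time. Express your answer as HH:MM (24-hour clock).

1 April 2029 is a Sunday, so the first Saturday is April 7 and the fourth is April 28.
1 October 2029 is a Monday, so the first Sunday is October 7 and the second is October 14.
30 September 2029 falls between 28 April and 14 October, so daylight saving is in effect and Mesosa Prefecture is at UTC−08:00.
20:28 Mesosa Prefecture + 8h = 04:28 UTC (rolling into the next day, 1 October 2029).
1 April 2029 is a Sunday, so Sundays fall on 1, 8, 15, 22, 29; the last is April 29.
1 October 2029 is a Monday, so the first Sunday is October 7.
At the standard offset (UTC+12:00), 04:28 UTC + 12h = 16:28 Umora Republic standard time.
The standard-time date in Umora Republic, 1 October 2029, lies within the daylight-saving period (29 April – 7 October), so Umora Republic is on daylight time, UTC+13:00.
04:28 UTC + 13h = 17:28 Umora Republic.

17:28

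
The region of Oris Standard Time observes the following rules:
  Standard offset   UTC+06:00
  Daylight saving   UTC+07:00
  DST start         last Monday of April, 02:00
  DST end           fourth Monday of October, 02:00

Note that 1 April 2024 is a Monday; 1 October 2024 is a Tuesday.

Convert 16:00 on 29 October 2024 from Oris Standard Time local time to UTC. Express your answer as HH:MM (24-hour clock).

1 April 2024 is a Monday, so Mondays fall on 1, 8, 15, 22, 29; the last is April 29.
1 October 2024 is a Tuesday, so the first Monday is October 7 and the fourth is October 28.
Daylight saving runs 29 April – 28 October; 29 October 2024 is outside that window, so Oris Standard Time is on standard time at UTC+06:00.
16:00 local − 6h = 10:00 UTC.

10:00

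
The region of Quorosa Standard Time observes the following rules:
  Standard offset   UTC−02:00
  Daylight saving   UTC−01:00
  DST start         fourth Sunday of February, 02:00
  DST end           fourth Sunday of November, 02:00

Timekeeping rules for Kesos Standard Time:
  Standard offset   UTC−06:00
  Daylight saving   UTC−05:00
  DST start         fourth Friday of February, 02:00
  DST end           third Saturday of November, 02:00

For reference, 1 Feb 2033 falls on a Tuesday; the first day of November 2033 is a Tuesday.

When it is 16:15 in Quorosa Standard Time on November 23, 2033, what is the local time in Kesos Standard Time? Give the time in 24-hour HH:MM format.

11:15

1 February 2033 is a Tuesday, so the first Sunday is February 6 and the fourth is February 27.
1 November 2033 is a Tuesday, so the first Sunday is November 6 and the fourth is November 27.
November 23, 2033 lies within the daylight-saving period (27 February – 27 November), so Quorosa Standard Time is on daylight time, UTC−01:00.
16:15 Quorosa Standard Time + 1h = 17:15 UTC.
1 February 2033 is a Tuesday, so the first Friday is February 4 and the fourth is February 25.
1 November 2033 is a Tuesday, so the first Saturday is November 5 and the third is November 19.
At the standard offset (UTC−06:00), 17:15 UTC − 6h = 11:15 Kesos Standard Time standard time.
The standard-time date in Kesos Standard Time, November 23, 2033, is outside the daylight-saving period (25 February – 19 November), so Kesos Standard Time is on standard time, UTC−06:00.
17:15 UTC − 6h = 11:15 Kesos Standard Time.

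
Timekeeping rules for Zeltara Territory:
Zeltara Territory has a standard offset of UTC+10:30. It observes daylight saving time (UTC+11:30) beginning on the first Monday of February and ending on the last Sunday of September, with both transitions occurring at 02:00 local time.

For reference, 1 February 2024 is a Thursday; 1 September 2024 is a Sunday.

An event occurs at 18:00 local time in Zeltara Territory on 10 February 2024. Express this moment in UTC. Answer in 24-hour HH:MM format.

1 February 2024 is a Thursday, so the first Monday is February 5.
1 September 2024 is a Sunday, so Sundays fall on 1, 8, 15, 22, 29; the last is September 29.
10 February 2024 lies within the daylight-saving period (5 February – 29 September), so Zeltara Territory is on daylight time, UTC+11:30.
18:00 local − 11h30m = 06:30 UTC.

06:30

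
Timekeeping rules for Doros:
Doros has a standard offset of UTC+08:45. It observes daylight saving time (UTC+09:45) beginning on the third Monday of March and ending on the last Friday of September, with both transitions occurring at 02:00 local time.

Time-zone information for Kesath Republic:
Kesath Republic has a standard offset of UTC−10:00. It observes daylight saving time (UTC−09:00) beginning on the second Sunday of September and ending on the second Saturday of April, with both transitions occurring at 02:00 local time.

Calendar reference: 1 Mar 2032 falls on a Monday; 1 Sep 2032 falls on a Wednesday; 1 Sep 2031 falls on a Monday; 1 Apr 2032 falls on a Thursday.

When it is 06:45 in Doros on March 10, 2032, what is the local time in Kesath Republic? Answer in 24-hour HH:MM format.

13:00

1 March 2032 is a Monday, so the first Monday is March 1 and the third is March 15.
1 September 2032 is a Wednesday, so Fridays fall on 3, 10, 17, 24; the last is September 24.
March 10, 2032 does not fall between 15 March and 24 September, so daylight saving is not in effect and Doros is at UTC+08:45.
06:45 Doros − 8h45m = 22:00 UTC (rolling into the previous day, 9 March 2032).
1 September 2031 is a Monday, so the first Sunday is September 7 and the second is September 14.
1 April 2032 is a Thursday, so the first Saturday is April 3 and the second is April 10.
At the standard offset (UTC−10:00), 22:00 UTC − 10h = 12:00 Kesath Republic standard time.
Daylight saving runs 14 September 2031 – 10 April 2032; the standard-time date in Kesath Republic, March 9, 2032, is inside that window, so Kesath Republic is at UTC−09:00.
22:00 UTC − 9h = 13:00 Kesath Republic.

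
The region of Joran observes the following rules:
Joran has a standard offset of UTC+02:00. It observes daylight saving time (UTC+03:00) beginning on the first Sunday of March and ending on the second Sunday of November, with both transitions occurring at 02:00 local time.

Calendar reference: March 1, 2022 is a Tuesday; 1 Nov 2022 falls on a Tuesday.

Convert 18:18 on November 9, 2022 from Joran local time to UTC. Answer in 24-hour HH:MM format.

15:18

1 March 2022 is a Tuesday, so the first Sunday is March 6.
1 November 2022 is a Tuesday, so the first Sunday is November 6 and the second is November 13.
November 9, 2022 lies within the daylight-saving period (6 March – 13 November), so Joran is on daylight time, UTC+03:00.
18:18 local − 3h = 15:18 UTC.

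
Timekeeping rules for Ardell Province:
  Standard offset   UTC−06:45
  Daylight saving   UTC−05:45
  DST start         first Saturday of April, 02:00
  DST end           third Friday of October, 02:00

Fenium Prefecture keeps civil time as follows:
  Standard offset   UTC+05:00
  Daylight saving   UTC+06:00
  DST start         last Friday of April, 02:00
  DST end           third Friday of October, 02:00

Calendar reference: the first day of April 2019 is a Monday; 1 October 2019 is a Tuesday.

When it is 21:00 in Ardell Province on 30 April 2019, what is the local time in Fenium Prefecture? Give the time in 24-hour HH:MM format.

08:45

1 April 2019 is a Monday, so the first Saturday is April 6.
1 October 2019 is a Tuesday, so the first Friday is October 4 and the third is October 18.
30 April 2019 lies within the daylight-saving period (6 April – 18 October), so Ardell Province is on daylight time, UTC−05:45.
21:00 Ardell Province + 5h45m = 02:45 UTC (rolling into the next day, 1 May 2019).
1 April 2019 is a Monday, so Fridays fall on 5, 12, 19, 26; the last is April 26.
1 October 2019 is a Tuesday, so the first Friday is October 4 and the third is October 18.
At the standard offset (UTC+05:00), 02:45 UTC + 5h = 07:45 Fenium Prefecture standard time.
The standard-time date in Fenium Prefecture, 1 May 2019, falls between 26 April and 18 October, so daylight saving is in effect and Fenium Prefecture is at UTC+06:00.
02:45 UTC + 6h = 08:45 Fenium Prefecture.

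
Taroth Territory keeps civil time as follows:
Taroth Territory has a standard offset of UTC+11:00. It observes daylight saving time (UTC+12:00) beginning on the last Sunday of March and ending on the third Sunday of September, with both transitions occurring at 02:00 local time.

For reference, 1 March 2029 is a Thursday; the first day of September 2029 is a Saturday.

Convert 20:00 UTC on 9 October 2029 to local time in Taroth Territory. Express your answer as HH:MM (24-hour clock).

1 March 2029 is a Thursday, so Sundays fall on 4, 11, 18, 25; the last is March 25.
1 September 2029 is a Saturday, so the first Sunday is September 2 and the third is September 16.
At the standard offset (UTC+11:00), 20:00 UTC + 11h = 07:00 Taroth Territory standard time (rolling into the next day, 10 October 2029).
The standard-time date in Taroth Territory, 10 October 2029, does not fall between 25 March and 16 September, so daylight saving is not in effect and Taroth Territory is at UTC+11:00.
20:00 UTC + 11h = 07:00 local (rolling into the next day, 10 October 2029).

07:00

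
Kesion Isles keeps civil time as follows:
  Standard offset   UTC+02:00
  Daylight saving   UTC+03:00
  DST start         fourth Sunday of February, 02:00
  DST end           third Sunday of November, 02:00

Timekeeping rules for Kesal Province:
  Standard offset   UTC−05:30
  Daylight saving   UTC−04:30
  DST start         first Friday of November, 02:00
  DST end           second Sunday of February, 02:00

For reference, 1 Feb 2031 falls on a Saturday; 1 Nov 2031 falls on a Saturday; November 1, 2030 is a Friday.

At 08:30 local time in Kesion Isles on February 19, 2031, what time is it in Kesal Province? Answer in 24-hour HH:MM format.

1 February 2031 is a Saturday, so the first Sunday is February 2 and the fourth is February 23.
1 November 2031 is a Saturday, so the first Sunday is November 2 and the third is November 16.
Daylight saving runs 23 February – 16 November; February 19, 2031 is outside that window, so Kesion Isles is on standard time at UTC+02:00.
08:30 Kesion Isles − 2h = 06:30 UTC.
1 November 2030 is a Friday, so the first Friday is November 1.
1 February 2031 is a Saturday, so the first Sunday is February 2 and the second is February 9.
At the standard offset (UTC−05:30), 06:30 UTC − 5h30m = 01:00 Kesal Province standard time.
Daylight saving runs 1 November 2030 – 9 February 2031; the standard-time date in Kesal Province, February 19, 2031, is outside that window, so Kesal Province is on standard time at UTC−05:30.
06:30 UTC − 5h30m = 01:00 Kesal Province.

01:00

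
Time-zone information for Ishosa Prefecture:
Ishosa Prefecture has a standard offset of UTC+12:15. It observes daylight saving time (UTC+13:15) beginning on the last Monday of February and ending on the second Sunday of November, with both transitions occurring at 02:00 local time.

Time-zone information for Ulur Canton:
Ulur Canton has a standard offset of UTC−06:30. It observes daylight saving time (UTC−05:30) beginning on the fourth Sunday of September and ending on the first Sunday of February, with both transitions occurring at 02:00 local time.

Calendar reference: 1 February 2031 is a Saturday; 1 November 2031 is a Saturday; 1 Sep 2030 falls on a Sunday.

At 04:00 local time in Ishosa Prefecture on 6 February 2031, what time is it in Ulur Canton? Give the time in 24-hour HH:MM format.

1 February 2031 is a Saturday, so Mondays fall on 3, 10, 17, 24; the last is February 24.
1 November 2031 is a Saturday, so the first Sunday is November 2 and the second is November 9.
6 February 2031 is outside the daylight-saving period (24 February – 9 November), so Ishosa Prefecture is on standard time, UTC+12:15.
04:00 Ishosa Prefecture − 12h15m = 15:45 UTC (rolling into the previous day, 5 February 2031).
1 September 2030 is a Sunday, so the first Sunday is September 1 and the fourth is September 22.
1 February 2031 is a Saturday, so the first Sunday is February 2.
At the standard offset (UTC−06:30), 15:45 UTC − 6h30m = 09:15 Ulur Canton standard time.
The standard-time date in Ulur Canton, 5 February 2031, is outside the daylight-saving period (22 September 2030 – 2 February 2031), so Ulur Canton is on standard time, UTC−06:30.
15:45 UTC − 6h30m = 09:15 Ulur Canton.

09:15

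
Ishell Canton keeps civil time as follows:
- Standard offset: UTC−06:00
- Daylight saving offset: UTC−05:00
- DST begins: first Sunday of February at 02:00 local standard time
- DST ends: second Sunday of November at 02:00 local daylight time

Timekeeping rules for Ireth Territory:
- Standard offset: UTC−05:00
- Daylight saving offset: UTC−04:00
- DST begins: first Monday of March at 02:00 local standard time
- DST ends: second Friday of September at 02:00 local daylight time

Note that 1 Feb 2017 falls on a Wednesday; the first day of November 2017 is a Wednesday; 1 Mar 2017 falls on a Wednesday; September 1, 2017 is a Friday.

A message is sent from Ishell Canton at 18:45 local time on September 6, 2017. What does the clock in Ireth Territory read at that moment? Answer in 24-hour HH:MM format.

19:45

1 February 2017 is a Wednesday, so the first Sunday is February 5.
1 November 2017 is a Wednesday, so the first Sunday is November 5 and the second is November 12.
September 6, 2017 falls between 5 February and 12 November, so daylight saving is in effect and Ishell Canton is at UTC−05:00.
18:45 Ishell Canton + 5h = 23:45 UTC.
1 March 2017 is a Wednesday, so the first Monday is March 6.
1 September 2017 is a Friday, so the first Friday is September 1 and the second is September 8.
At the standard offset (UTC−05:00), 23:45 UTC − 5h = 18:45 Ireth Territory standard time.
Daylight saving runs 6 March – 8 September; the standard-time date in Ireth Territory, September 6, 2017, is inside that window, so Ireth Territory is at UTC−04:00.
23:45 UTC − 4h = 19:45 Ireth Territory.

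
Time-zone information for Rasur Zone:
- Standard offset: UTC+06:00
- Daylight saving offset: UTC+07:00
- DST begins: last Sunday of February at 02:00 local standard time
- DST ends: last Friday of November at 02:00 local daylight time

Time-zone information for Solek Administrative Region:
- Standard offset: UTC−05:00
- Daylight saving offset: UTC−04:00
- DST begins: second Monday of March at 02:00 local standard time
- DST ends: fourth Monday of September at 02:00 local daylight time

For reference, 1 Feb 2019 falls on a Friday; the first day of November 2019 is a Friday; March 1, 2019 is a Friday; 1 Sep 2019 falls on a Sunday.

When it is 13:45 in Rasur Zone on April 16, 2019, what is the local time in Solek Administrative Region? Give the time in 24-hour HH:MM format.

1 February 2019 is a Friday, so Sundays fall on 3, 10, 17, 24; the last is February 24.
1 November 2019 is a Friday, so Fridays fall on 1, 8, 15, 22, 29; the last is November 29.
April 16, 2019 falls between 24 February and 29 November, so daylight saving is in effect and Rasur Zone is at UTC+07:00.
13:45 Rasur Zone − 7h = 06:45 UTC.
1 March 2019 is a Friday, so the first Monday is March 4 and the second is March 11.
1 September 2019 is a Sunday, so the first Monday is September 2 and the fourth is September 23.
At the standard offset (UTC−05:00), 06:45 UTC − 5h = 01:45 Solek Administrative Region standard time.
Daylight saving runs 11 March – 23 September; the standard-time date in Solek Administrative Region, April 16, 2019, is inside that window, so Solek Administrative Region is at UTC−04:00.
06:45 UTC − 4h = 02:45 Solek Administrative Region.

02:45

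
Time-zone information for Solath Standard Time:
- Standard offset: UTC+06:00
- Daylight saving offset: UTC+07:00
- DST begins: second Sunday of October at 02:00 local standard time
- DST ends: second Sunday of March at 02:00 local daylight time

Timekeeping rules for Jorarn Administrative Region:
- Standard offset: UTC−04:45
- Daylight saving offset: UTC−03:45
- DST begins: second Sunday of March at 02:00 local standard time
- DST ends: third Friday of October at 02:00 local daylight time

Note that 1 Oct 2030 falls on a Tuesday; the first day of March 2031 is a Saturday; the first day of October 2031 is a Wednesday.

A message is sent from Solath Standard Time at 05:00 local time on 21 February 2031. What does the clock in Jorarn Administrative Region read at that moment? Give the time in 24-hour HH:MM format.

17:15

1 October 2030 is a Tuesday, so the first Sunday is October 6 and the second is October 13.
1 March 2031 is a Saturday, so the first Sunday is March 2 and the second is March 9.
21 February 2031 falls between 13 October 2030 and 9 March 2031, so daylight saving is in effect and Solath Standard Time is at UTC+07:00.
05:00 Solath Standard Time − 7h = 22:00 UTC (rolling into the previous day, 20 February 2031).
1 March 2031 is a Saturday, so the first Sunday is March 2 and the second is March 9.
1 October 2031 is a Wednesday, so the first Friday is October 3 and the third is October 17.
At the standard offset (UTC−04:45), 22:00 UTC − 4h45m = 17:15 Jorarn Administrative Region standard time.
Daylight saving runs 9 March – 17 October; the standard-time date in Jorarn Administrative Region, 20 February 2031, is outside that window, so Jorarn Administrative Region is on standard time at UTC−04:45.
22:00 UTC − 4h45m = 17:15 Jorarn Administrative Region.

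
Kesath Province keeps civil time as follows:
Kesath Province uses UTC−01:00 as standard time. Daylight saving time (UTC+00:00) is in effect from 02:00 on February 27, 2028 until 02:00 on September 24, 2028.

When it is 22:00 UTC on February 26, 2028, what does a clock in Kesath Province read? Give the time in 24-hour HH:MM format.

21:00

At the standard offset (UTC−01:00), 22:00 UTC − 1h = 21:00 Kesath Province standard time.
The standard-time date in Kesath Province, February 26, 2028, does not fall between 27 February and 24 September, so daylight saving is not in effect and Kesath Province is at UTC−01:00.
22:00 UTC − 1h = 21:00 local.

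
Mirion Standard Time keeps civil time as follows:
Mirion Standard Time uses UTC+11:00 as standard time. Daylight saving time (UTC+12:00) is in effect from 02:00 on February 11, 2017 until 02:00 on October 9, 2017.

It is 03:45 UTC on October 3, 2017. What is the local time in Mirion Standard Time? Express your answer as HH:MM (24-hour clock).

15:45

At the standard offset (UTC+11:00), 03:45 UTC + 11h = 14:45 Mirion Standard Time standard time.
Daylight saving runs 11 February – 9 October; the standard-time date in Mirion Standard Time, October 3, 2017, is inside that window, so Mirion Standard Time is at UTC+12:00.
03:45 UTC + 12h = 15:45 local.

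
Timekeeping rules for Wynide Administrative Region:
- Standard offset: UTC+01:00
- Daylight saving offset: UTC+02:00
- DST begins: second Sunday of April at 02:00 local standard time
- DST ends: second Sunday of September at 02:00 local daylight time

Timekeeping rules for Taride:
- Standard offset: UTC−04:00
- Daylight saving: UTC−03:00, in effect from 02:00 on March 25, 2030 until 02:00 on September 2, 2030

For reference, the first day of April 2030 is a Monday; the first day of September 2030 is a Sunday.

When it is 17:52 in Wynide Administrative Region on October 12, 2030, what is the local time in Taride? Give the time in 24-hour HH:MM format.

1 April 2030 is a Monday, so the first Sunday is April 7 and the second is April 14.
1 September 2030 is a Sunday, so the first Sunday is September 1 and the second is September 8.
Daylight saving runs 14 April – 8 September; October 12, 2030 is outside that window, so Wynide Administrative Region is on standard time at UTC+01:00.
17:52 Wynide Administrative Region − 1h = 16:52 UTC.
At the standard offset (UTC−04:00), 16:52 UTC − 4h = 12:52 Taride standard time.
The standard-time date in Taride, October 12, 2030, does not fall between 25 March and 2 September, so daylight saving is not in effect and Taride is at UTC−04:00.
16:52 UTC − 4h = 12:52 Taride.

12:52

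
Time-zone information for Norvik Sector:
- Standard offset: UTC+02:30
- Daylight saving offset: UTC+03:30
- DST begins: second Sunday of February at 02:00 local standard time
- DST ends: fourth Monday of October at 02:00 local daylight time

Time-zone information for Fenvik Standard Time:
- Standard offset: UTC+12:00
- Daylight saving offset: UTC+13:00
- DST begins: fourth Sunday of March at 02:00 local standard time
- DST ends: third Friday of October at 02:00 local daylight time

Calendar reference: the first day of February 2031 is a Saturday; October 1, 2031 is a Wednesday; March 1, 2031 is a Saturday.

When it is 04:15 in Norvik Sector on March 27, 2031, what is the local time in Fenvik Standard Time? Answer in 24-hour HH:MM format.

13:45

1 February 2031 is a Saturday, so the first Sunday is February 2 and the second is February 9.
1 October 2031 is a Wednesday, so the first Monday is October 6 and the fourth is October 27.
March 27, 2031 falls between 9 February and 27 October, so daylight saving is in effect and Norvik Sector is at UTC+03:30.
04:15 Norvik Sector − 3h30m = 00:45 UTC.
1 March 2031 is a Saturday, so the first Sunday is March 2 and the fourth is March 23.
1 October 2031 is a Wednesday, so the first Friday is October 3 and the third is October 17.
At the standard offset (UTC+12:00), 00:45 UTC + 12h = 12:45 Fenvik Standard Time standard time.
The standard-time date in Fenvik Standard Time, March 27, 2031, falls between 23 March and 17 October, so daylight saving is in effect and Fenvik Standard Time is at UTC+13:00.
00:45 UTC + 13h = 13:45 Fenvik Standard Time.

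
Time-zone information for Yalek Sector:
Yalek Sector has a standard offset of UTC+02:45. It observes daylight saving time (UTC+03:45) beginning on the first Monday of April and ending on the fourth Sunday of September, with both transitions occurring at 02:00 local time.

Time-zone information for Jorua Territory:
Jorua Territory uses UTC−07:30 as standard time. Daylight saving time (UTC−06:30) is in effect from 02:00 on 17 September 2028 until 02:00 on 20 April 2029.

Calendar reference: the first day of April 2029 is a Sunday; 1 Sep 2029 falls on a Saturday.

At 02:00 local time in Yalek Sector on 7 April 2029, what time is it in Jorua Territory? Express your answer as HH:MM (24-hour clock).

1 April 2029 is a Sunday, so the first Monday is April 2.
1 September 2029 is a Saturday, so the first Sunday is September 2 and the fourth is September 23.
7 April 2029 falls between 2 April and 23 September, so daylight saving is in effect and Yalek Sector is at UTC+03:45.
02:00 Yalek Sector − 3h45m = 22:15 UTC (rolling into the previous day, 6 April 2029).
At the standard offset (UTC−07:30), 22:15 UTC − 7h30m = 14:45 Jorua Territory standard time.
The standard-time date in Jorua Territory, 6 April 2029, falls between 17 September 2028 and 20 April 2029, so daylight saving is in effect and Jorua Territory is at UTC−06:30.
22:15 UTC − 6h30m = 15:45 Jorua Territory.

15:45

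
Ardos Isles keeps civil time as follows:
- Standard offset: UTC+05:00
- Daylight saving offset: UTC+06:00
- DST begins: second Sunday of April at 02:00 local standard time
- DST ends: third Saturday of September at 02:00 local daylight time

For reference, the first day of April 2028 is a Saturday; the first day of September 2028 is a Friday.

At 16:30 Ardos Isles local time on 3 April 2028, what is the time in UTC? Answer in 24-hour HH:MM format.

1 April 2028 is a Saturday, so the first Sunday is April 2 and the second is April 9.
1 September 2028 is a Friday, so the first Saturday is September 2 and the third is September 16.
3 April 2028 does not fall between 9 April and 16 September, so daylight saving is not in effect and Ardos Isles is at UTC+05:00.
16:30 local − 5h = 11:30 UTC.

11:30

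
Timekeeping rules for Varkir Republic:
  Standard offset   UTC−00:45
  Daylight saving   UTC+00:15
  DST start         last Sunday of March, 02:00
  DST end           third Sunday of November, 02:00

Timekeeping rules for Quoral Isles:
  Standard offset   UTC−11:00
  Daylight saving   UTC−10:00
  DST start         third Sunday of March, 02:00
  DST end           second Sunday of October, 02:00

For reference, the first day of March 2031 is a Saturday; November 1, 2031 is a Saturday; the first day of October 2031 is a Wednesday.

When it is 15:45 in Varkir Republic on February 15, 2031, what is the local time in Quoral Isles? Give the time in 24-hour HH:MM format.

05:30

1 March 2031 is a Saturday, so Sundays fall on 2, 9, 16, 23, 30; the last is March 30.
1 November 2031 is a Saturday, so the first Sunday is November 2 and the third is November 16.
February 15, 2031 does not fall between 30 March and 16 November, so daylight saving is not in effect and Varkir Republic is at UTC−00:45.
15:45 Varkir Republic + 0h45m = 16:30 UTC.
1 March 2031 is a Saturday, so the first Sunday is March 2 and the third is March 16.
1 October 2031 is a Wednesday, so the first Sunday is October 5 and the second is October 12.
At the standard offset (UTC−11:00), 16:30 UTC − 11h = 05:30 Quoral Isles standard time.
Daylight saving runs 16 March – 12 October; the standard-time date in Quoral Isles, February 15, 2031, is outside that window, so Quoral Isles is on standard time at UTC−11:00.
16:30 UTC − 11h = 05:30 Quoral Isles.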